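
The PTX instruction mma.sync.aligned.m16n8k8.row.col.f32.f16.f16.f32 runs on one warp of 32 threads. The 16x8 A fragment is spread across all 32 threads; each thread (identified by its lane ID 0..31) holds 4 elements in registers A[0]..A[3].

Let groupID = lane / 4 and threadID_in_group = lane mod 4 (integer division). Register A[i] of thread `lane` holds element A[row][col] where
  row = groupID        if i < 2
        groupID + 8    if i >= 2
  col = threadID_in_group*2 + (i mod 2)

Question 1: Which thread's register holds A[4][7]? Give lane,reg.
r=4⇒gr=4,Rb=0  c=7⇒th=3,odd=1
L=4*4+3=19  i=0*2+1=1

19,1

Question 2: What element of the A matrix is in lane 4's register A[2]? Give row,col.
9,0

lane 4⇒4/4=1, 4 mod 4=0
i=2  r:1+8⇒9  c:2·0+0⇒0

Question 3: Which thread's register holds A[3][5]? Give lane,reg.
r: 3->gid=3,r8=0  c: 5->tid=2,i&1=1
L=3*4+2=14  i=0*2+1=1

14,1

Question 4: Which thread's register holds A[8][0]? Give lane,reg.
0,2

r=8⇒gr=0,Rb=1  c=0⇒th=0,odd=0
L=0*4+0=0  i=1*2+0=2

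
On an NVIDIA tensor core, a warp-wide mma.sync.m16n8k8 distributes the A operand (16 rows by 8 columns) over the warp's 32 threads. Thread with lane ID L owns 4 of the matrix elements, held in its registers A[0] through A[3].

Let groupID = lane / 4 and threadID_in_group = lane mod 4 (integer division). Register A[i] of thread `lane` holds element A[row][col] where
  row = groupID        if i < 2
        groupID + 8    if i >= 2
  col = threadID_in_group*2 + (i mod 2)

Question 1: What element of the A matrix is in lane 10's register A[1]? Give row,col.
10: grp=2,tig=2
[1] (2+0,2*2+1) = (2,5)

2,5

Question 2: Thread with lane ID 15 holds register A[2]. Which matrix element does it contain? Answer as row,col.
15: G=3,T=3
[2] (3+8,3*2+0) = (11,6)

11,6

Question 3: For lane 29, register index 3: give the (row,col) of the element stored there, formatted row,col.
15,3

lane 29: G=7 (29/4), T=1 (29%4)
i=3: r=7+8=15, c=1*2+1=3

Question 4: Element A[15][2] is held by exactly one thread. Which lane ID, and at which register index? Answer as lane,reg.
r=15⇒gr=7,Rb=1  c=2⇒th=1,odd=0
L=7*4+1=29  i=1*2+0=2

29,2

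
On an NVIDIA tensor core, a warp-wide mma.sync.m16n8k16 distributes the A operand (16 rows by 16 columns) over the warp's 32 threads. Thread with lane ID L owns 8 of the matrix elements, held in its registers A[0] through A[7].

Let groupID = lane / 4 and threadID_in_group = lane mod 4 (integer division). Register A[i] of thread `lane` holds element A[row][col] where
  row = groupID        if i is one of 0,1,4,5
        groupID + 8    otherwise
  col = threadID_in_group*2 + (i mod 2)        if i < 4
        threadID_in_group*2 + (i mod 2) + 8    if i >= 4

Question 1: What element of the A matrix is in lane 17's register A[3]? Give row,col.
lane 17: G=4 (17/4), T=1 (17%4)
i=3: r=4+8=12, c=1*2+1+0=3

12,3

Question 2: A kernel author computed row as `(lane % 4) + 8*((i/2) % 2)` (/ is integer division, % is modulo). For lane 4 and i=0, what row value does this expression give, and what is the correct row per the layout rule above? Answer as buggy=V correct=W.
buggy=0 correct=1

`(lane % 4) + 8*((i/2) % 2)`[4,0]->0
lane 4: g=1 (4/4), t=0 (4%4)
i=0: r=1+0=1, c=0*2+0+0=0
row: 0 vs 1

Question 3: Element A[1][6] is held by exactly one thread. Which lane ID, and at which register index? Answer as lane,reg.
r=1⇒gr=1,Rb=0  c=6⇒Cb=0,th=3,odd=0
L=1*4+3=7  i=0*4+0*2+0=0

7,0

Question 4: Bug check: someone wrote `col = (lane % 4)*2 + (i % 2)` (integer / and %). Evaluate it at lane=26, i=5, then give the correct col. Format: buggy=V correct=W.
`(lane % 4)*2 + (i % 2)`[26,5]->5
L=26->g=26>>2=6, t=26&3=2
[5]->row 6+0=6  col 2·2+1+8=13
col: 5 vs 13

buggy=5 correct=13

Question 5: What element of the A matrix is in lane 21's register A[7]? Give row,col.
13,11

L=21->g=21>>2=5, t=21&3=1
[7]->row 5+8=13  col 1·2+1+8=11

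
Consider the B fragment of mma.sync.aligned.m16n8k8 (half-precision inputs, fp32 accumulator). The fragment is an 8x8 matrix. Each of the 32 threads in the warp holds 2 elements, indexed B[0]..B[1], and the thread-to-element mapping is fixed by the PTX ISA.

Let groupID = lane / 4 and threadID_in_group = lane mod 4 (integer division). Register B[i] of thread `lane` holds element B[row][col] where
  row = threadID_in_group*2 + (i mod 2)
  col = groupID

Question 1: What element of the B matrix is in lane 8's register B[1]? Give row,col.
1,2

lane 8: gr=2 (8/4), th=0 (8%4)
i=1: r=0*2+1=1, c=gr=2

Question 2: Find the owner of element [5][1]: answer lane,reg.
c=1→G=1  r=5→T=2,p=1
L=1*4+2=6  i=1=1

6,1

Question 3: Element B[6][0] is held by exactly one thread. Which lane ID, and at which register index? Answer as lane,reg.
3,0

c=0->g=0  r=6->t=3,b0=0
L=0*4+3=3  i=0=0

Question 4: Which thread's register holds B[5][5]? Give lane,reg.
22,1

c: 5->gid=5  r: 5->tid=2,i&1=1
L=5*4+2=22  i=1=1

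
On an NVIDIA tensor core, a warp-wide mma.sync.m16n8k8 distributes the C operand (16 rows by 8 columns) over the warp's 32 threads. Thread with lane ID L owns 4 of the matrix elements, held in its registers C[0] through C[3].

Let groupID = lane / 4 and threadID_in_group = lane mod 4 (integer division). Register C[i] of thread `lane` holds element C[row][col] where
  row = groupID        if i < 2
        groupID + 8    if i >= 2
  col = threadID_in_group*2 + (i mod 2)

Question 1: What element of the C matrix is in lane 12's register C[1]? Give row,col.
3,1

L=12→G=12>>2=3, T=12&3=0
[1]→row 3+0=3  col 0·2+1=1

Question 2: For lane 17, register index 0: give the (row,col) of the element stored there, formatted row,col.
4,2

lane 17: gr=4 (17/4), th=1 (17%4)
i=0: r=4+0=4, c=1*2+0=2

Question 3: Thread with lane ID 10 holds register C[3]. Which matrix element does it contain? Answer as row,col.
10: gr=2,th=2
[3] (2+8,2*2+1) = (10,5)

10,5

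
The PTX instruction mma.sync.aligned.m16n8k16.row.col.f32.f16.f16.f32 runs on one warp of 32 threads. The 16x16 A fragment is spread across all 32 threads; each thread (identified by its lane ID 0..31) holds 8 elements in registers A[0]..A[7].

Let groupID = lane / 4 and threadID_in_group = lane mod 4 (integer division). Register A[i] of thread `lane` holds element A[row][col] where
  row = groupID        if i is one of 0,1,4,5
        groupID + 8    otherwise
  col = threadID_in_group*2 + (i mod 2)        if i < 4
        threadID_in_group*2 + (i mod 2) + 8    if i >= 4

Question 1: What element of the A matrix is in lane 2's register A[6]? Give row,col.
8,12

2: G=0,T=2
[6] (0+8,2*2+0+8) = (8,12)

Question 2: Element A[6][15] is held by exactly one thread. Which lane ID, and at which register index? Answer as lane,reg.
r=6⇒gr=6,Rb=0  c=15⇒Cb=1,th=3,odd=1
L=6*4+3=27  i=1*4+0*2+1=5

27,5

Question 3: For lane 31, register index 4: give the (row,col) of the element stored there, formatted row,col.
7,14

lane 31: grp=7 (31/4), tig=3 (31%4)
i=4: r=7+0=7, c=3*2+0+8=14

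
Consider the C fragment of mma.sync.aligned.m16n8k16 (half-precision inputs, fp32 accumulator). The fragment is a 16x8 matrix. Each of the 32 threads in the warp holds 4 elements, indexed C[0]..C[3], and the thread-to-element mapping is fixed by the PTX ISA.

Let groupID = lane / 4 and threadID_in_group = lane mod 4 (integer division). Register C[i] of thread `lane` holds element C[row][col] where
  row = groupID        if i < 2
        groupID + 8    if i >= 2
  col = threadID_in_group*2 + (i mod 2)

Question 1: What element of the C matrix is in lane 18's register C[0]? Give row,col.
lane 18: grp=4 (18/4), tig=2 (18%4)
i=0: r=4+0=4, c=2*2+0=4

4,4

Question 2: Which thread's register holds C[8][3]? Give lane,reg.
r:8=>grp=0,rB=1  c:3=>tig=1,lo=1
L=0*4+1=1  i=1*2+1=3

1,3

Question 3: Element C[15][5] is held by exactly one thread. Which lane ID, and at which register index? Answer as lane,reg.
r=15->g=7,rb=1  c=5->t=2,b0=1
L=7*4+2=30  i=1*2+1=3

30,3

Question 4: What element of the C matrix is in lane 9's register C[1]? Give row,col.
2,3

L=9->gid=9>>2=2, tid=9&3=1
[1]->row 2+0=2  col 1·2+1=3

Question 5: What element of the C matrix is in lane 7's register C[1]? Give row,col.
L=7=>grp=7>>2=1, tig=7&3=3
[1]=>row 1+0=1  col 3·2+1=7

1,7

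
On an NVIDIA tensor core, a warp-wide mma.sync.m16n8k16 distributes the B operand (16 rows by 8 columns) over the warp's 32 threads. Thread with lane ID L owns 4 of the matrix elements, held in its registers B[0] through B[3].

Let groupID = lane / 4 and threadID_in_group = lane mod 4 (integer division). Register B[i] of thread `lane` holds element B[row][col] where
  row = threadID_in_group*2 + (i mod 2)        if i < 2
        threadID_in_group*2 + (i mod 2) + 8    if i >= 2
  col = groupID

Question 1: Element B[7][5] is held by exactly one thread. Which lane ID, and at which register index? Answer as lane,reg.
c=5⇒gr=5  r=7⇒Rb=0,th=3,odd=1
L=5*4+3=23  i=0*2+1=1

23,1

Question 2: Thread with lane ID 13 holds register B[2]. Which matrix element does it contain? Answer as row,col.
lane 13: gid=3 (13/4), tid=1 (13%4)
i=2: r=1*2+0+8=10, c=gid=3

10,3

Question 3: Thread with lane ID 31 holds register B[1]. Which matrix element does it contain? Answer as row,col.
7,7

lane 31: g=7 (31/4), t=3 (31%4)
i=1: r=3*2+1+0=7, c=g=7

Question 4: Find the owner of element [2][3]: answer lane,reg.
13,0

c: 3->gid=3  r: 2->r8=0,tid=1,i&1=0
L=3*4+1=13  i=0*2+0=0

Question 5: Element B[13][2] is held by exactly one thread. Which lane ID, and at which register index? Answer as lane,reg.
c=2→G=2  r=13→rhi=1,T=2,p=1
L=2*4+2=10  i=1*2+1=3

10,3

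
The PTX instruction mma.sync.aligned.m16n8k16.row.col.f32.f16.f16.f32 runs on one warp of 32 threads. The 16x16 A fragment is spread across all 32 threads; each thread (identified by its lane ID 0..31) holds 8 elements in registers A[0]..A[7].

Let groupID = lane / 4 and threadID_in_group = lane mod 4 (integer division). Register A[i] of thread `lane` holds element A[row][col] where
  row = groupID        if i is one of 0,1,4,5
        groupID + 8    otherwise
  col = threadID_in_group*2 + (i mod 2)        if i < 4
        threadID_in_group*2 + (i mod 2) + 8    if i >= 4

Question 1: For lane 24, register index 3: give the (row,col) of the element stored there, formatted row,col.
14,1

L=24=>grp=24>>2=6, tig=24&3=0
[3]=>row 6+8=14  col 0·2+1+0=1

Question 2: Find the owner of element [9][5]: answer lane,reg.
r=9→G=1,rhi=1  c=5→chi=0,T=2,p=1
L=1*4+2=6  i=0*4+1*2+1=3

6,3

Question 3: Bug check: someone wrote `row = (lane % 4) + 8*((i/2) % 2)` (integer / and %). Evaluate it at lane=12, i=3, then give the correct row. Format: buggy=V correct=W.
buggy=8 correct=11

`(lane % 4) + 8*((i/2) % 2)`[12,3]→8
L=12→G=12>>2=3, T=12&3=0
[3]→row 3+8=11  col 0·2+1+0=1
row: 8 vs 11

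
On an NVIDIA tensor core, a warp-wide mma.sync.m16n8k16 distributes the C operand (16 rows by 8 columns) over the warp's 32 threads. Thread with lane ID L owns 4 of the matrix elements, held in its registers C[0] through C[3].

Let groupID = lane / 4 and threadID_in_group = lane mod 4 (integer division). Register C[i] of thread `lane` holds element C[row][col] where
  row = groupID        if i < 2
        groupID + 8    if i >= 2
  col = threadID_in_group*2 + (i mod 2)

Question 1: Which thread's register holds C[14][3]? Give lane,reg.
25,3

r=14⇒gr=6,Rb=1  c=3⇒th=1,odd=1
L=6*4+1=25  i=1*2+1=3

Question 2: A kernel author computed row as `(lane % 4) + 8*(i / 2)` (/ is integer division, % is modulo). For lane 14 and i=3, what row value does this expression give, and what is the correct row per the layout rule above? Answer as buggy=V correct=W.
buggy=10 correct=11

`(lane % 4) + 8*(i / 2)`[14,3]->10
lane 14->14/4=3, 14 mod 4=2
i=3  r:3+8->11  c:2·2+1->5
row: 10 vs 11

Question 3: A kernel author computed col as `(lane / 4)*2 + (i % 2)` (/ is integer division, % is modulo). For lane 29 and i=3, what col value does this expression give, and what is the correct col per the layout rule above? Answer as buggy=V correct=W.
`(lane / 4)*2 + (i % 2)`[29,3]->15
29: gid=7,tid=1
[3] (7+8,1*2+1) = (15,3)
col: 15 vs 3

buggy=15 correct=3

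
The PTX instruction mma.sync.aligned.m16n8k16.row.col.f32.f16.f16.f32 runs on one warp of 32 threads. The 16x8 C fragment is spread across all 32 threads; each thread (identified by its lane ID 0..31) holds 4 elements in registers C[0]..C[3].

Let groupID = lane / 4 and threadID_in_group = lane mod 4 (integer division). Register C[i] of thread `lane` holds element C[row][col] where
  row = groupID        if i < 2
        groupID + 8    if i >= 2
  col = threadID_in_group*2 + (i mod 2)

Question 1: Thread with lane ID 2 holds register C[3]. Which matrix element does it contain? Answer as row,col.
8,5

lane 2=>2/4=0, 2 mod 4=2
i=3  r:0+8=>8  c:2·2+1=>5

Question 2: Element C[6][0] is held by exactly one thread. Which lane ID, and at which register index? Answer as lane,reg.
24,0

r:6=>grp=6,rB=0  c:0=>tig=0,lo=0
L=6*4+0=24  i=0*2+0=0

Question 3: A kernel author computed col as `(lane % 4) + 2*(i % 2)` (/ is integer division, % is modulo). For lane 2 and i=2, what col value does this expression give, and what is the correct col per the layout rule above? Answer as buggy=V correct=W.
`(lane % 4) + 2*(i % 2)`[2,2]→2
lane 2: G=0 (2/4), T=2 (2%4)
i=2: r=0+8=8, c=2*2+0=4
col: 2 vs 4

buggy=2 correct=4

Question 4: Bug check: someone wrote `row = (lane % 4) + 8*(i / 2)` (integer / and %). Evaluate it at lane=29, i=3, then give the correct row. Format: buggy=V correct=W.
buggy=9 correct=15

`(lane % 4) + 8*(i / 2)`[29,3]=>9
L=29=>grp=29>>2=7, tig=29&3=1
[3]=>row 7+8=15  col 1·2+1=3
row: 9 vs 15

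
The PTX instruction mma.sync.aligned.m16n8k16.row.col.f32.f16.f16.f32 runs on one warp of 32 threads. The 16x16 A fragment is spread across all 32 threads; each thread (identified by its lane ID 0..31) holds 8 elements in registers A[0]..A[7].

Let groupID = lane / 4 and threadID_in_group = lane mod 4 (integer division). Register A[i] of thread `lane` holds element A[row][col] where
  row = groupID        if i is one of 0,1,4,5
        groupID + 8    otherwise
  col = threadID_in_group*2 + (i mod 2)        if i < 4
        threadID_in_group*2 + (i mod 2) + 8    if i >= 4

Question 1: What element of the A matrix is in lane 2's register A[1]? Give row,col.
0,5

lane 2: gr=0 (2/4), th=2 (2%4)
i=1: r=0+0=0, c=2*2+1+0=5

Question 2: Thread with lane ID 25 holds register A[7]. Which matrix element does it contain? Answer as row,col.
14,11

L=25⇒gr=25>>2=6, th=25&3=1
[7]⇒row 6+8=14  col 1·2+1+8=11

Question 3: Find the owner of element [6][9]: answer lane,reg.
r: 6->gid=6,r8=0  c: 9->c8=1,tid=0,i&1=1
L=6*4+0=24  i=1*4+0*2+1=5

24,5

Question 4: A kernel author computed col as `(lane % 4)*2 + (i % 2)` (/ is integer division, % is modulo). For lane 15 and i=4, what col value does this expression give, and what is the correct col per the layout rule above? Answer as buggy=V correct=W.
buggy=6 correct=14

`(lane % 4)*2 + (i % 2)`[15,4]→6
L=15→G=15>>2=3, T=15&3=3
[4]→row 3+0=3  col 3·2+0+8=14
col: 6 vs 14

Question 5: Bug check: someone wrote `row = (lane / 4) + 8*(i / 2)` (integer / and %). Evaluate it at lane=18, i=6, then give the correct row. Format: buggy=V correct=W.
buggy=28 correct=12

`(lane / 4) + 8*(i / 2)`[18,6]→28
lane 18→18/4=4, 18 mod 4=2
i=6  r:4+8→12  c:2·2+0+8→12
row: 28 vs 12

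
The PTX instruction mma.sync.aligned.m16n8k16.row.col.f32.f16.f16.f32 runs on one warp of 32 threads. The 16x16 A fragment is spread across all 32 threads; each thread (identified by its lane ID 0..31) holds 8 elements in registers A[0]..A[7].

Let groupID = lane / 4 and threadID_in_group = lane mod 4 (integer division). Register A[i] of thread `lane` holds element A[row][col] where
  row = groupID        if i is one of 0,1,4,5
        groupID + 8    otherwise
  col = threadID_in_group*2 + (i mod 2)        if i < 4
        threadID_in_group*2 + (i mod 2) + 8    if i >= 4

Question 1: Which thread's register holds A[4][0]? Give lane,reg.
r: 4->gid=4,r8=0  c: 0->c8=0,tid=0,i&1=0
L=4*4+0=16  i=0*4+0*2+0=0

16,0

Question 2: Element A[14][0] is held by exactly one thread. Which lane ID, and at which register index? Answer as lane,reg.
24,2

r: 14->gid=6,r8=1  c: 0->c8=0,tid=0,i&1=0
L=6*4+0=24  i=0*4+1*2+0=2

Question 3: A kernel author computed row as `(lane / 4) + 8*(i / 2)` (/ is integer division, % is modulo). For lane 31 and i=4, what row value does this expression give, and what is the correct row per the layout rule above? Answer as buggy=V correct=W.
buggy=23 correct=7

`(lane / 4) + 8*(i / 2)`[31,4]→23
31: G=7,T=3
[4] (7+0,3*2+0+8) = (7,14)
row: 23 vs 7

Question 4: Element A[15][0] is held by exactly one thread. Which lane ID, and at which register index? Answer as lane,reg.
28,2

r=15→G=7,rhi=1  c=0→chi=0,T=0,p=0
L=7*4+0=28  i=0*4+1*2+0=2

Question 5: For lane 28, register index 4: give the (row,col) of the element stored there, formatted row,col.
7,8

lane 28=>28/4=7, 28 mod 4=0
i=4  r:7+0=>7  c:2·0+0+8=>8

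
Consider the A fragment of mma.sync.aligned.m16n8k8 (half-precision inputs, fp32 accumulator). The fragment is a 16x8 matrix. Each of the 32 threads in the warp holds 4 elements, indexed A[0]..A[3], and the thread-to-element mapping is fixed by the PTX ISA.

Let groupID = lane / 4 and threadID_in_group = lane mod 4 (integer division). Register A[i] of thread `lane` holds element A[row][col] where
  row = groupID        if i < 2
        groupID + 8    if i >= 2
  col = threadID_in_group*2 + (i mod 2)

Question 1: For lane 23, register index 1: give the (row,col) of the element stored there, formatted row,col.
lane 23: gid=5 (23/4), tid=3 (23%4)
i=1: r=5+0=5, c=3*2+1=7

5,7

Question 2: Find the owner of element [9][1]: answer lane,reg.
4,3

r=9→G=1,rhi=1  c=1→T=0,p=1
L=1*4+0=4  i=1*2+1=3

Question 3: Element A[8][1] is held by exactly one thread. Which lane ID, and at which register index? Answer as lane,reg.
0,3

r:8=>grp=0,rB=1  c:1=>tig=0,lo=1
L=0*4+0=0  i=1*2+1=3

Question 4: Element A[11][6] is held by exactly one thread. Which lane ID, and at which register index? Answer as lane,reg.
r: 11->gid=3,r8=1  c: 6->tid=3,i&1=0
L=3*4+3=15  i=1*2+0=2

15,2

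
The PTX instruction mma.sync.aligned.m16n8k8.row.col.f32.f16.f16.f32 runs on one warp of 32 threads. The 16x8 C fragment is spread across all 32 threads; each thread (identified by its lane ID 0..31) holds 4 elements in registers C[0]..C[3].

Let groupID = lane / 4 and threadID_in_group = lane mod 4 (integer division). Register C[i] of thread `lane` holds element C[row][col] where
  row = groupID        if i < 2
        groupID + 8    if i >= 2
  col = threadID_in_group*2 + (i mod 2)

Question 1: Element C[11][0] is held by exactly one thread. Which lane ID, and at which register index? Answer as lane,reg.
r=11⇒gr=3,Rb=1  c=0⇒th=0,odd=0
L=3*4+0=12  i=1*2+0=2

12,2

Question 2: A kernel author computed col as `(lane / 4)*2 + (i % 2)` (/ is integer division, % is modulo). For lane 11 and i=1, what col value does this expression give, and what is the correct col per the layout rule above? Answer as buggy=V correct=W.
`(lane / 4)*2 + (i % 2)`[11,1]=>5
11: grp=2,tig=3
[1] (2+0,3*2+1) = (2,7)
col: 5 vs 7

buggy=5 correct=7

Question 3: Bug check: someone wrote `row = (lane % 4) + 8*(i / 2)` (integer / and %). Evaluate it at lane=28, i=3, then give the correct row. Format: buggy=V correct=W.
`(lane % 4) + 8*(i / 2)`[28,3]⇒8
lane 28: gr=7 (28/4), th=0 (28%4)
i=3: r=7+8=15, c=0*2+1=1
row: 8 vs 15

buggy=8 correct=15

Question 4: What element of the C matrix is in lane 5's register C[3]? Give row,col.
lane 5->5/4=1, 5 mod 4=1
i=3  r:1+8->9  c:2·1+1->3

9,3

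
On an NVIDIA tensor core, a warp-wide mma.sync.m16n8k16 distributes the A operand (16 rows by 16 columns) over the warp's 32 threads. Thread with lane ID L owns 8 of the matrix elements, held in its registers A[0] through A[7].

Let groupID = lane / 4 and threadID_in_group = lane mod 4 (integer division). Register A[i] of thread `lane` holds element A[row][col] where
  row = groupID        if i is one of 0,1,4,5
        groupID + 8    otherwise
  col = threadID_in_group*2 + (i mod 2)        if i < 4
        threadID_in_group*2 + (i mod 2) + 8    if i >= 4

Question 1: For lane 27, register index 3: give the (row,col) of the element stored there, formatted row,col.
lane 27: g=6 (27/4), t=3 (27%4)
i=3: r=6+8=14, c=3*2+1+0=7

14,7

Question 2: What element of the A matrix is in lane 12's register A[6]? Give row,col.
lane 12->12/4=3, 12 mod 4=0
i=6  r:3+8->11  c:2·0+0+8->8

11,8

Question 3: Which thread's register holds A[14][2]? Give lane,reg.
r=14->g=6,rb=1  c=2->cb=0,t=1,b0=0
L=6*4+1=25  i=0*4+1*2+0=2

25,2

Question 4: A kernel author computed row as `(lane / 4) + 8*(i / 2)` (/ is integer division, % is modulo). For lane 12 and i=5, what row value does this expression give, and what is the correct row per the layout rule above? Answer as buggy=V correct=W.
buggy=19 correct=3

`(lane / 4) + 8*(i / 2)`[12,5]→19
lane 12→12/4=3, 12 mod 4=0
i=5  r:3+0→3  c:2·0+1+8→9
row: 19 vs 3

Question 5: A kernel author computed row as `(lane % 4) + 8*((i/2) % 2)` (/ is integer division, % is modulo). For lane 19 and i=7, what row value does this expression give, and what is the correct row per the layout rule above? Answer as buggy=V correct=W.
`(lane % 4) + 8*((i/2) % 2)`[19,7]->11
lane 19->19/4=4, 19 mod 4=3
i=7  r:4+8->12  c:2·3+1+8->15
row: 11 vs 12

buggy=11 correct=12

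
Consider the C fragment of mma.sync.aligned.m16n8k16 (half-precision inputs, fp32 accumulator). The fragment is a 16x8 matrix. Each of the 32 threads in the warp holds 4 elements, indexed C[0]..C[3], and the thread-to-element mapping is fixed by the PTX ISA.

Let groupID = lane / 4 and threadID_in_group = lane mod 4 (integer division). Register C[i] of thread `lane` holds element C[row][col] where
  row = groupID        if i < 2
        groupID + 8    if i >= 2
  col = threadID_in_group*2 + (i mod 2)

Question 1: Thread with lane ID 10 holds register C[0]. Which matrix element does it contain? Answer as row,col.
lane 10: G=2 (10/4), T=2 (10%4)
i=0: r=2+0=2, c=2*2+0=4

2,4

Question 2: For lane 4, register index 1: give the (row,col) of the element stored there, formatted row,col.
L=4->gid=4>>2=1, tid=4&3=0
[1]->row 1+0=1  col 0·2+1=1

1,1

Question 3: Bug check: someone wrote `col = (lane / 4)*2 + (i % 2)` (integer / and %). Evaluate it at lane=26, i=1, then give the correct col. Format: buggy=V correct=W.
`(lane / 4)*2 + (i % 2)`[26,1]->13
lane 26->26/4=6, 26 mod 4=2
i=1  r:6+0->6  c:2·2+1->5
col: 13 vs 5

buggy=13 correct=5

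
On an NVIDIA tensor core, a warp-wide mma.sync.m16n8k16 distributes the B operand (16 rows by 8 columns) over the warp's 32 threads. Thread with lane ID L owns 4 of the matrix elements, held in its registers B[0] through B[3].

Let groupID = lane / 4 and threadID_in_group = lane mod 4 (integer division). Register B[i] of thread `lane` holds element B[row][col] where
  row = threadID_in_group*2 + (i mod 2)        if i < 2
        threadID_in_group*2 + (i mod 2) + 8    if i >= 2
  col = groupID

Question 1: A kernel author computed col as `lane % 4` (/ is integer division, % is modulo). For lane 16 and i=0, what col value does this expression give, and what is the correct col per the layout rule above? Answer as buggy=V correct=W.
`lane % 4`[16,0]→0
16: G=4,T=0
[0] (0*2+0+0,4) = (0,4)
col: 0 vs 4

buggy=0 correct=4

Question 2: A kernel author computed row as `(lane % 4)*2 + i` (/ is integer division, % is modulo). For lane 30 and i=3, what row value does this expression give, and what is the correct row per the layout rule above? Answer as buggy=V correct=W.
buggy=7 correct=13

`(lane % 4)*2 + i`[30,3]->7
L=30->g=30>>2=7, t=30&3=2
[3]->row 2·2+1+8=13  col g=7
row: 7 vs 13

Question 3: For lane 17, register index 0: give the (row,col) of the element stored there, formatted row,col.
lane 17: gr=4 (17/4), th=1 (17%4)
i=0: r=1*2+0+0=2, c=gr=4

2,4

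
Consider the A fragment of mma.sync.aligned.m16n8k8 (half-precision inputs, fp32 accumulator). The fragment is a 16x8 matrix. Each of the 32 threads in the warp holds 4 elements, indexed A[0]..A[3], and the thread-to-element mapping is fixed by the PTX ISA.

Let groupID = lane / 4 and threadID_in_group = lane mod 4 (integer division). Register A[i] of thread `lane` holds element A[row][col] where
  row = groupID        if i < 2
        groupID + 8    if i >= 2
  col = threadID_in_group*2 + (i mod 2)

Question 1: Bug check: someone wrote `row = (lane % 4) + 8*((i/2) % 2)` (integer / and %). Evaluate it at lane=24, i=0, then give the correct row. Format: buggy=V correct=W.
buggy=0 correct=6

`(lane % 4) + 8*((i/2) % 2)`[24,0]=>0
lane 24: grp=6 (24/4), tig=0 (24%4)
i=0: r=6+0=6, c=0*2+0=0
row: 0 vs 6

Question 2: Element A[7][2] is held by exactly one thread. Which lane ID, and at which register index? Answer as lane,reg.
29,0

r=7⇒gr=7,Rb=0  c=2⇒th=1,odd=0
L=7*4+1=29  i=0*2+0=0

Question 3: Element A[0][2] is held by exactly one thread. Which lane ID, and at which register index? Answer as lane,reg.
1,0

r=0->g=0,rb=0  c=2->t=1,b0=0
L=0*4+1=1  i=0*2+0=0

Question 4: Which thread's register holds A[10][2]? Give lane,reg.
9,2

r=10⇒gr=2,Rb=1  c=2⇒th=1,odd=0
L=2*4+1=9  i=1*2+0=2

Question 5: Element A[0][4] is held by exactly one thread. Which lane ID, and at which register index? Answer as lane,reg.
r=0⇒gr=0,Rb=0  c=4⇒th=2,odd=0
L=0*4+2=2  i=0*2+0=0

2,0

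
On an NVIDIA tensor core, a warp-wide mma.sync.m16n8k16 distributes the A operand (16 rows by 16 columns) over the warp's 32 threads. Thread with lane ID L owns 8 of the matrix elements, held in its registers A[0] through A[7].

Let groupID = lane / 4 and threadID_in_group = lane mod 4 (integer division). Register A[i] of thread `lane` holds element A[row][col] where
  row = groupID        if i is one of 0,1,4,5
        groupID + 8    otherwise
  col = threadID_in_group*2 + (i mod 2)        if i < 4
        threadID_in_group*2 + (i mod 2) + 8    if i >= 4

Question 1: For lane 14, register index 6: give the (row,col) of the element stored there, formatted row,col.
lane 14→14/4=3, 14 mod 4=2
i=6  r:3+8→11  c:2·2+0+8→12

11,12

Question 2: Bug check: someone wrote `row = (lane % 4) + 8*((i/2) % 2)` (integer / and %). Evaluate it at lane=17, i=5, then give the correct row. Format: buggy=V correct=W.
buggy=1 correct=4

`(lane % 4) + 8*((i/2) % 2)`[17,5]->1
L=17->gid=17>>2=4, tid=17&3=1
[5]->row 4+0=4  col 1·2+1+8=11
row: 1 vs 4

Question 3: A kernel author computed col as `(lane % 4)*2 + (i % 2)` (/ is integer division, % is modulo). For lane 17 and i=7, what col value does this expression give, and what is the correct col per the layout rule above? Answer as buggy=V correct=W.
buggy=3 correct=11

`(lane % 4)*2 + (i % 2)`[17,7]⇒3
lane 17⇒17/4=4, 17 mod 4=1
i=7  r:4+8⇒12  c:2·1+1+8⇒11
col: 3 vs 11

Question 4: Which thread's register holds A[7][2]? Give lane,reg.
29,0

r=7⇒gr=7,Rb=0  c=2⇒Cb=0,th=1,odd=0
L=7*4+1=29  i=0*4+0*2+0=0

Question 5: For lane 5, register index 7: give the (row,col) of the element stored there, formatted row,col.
9,11

lane 5→5/4=1, 5 mod 4=1
i=7  r:1+8→9  c:2·1+1+8→11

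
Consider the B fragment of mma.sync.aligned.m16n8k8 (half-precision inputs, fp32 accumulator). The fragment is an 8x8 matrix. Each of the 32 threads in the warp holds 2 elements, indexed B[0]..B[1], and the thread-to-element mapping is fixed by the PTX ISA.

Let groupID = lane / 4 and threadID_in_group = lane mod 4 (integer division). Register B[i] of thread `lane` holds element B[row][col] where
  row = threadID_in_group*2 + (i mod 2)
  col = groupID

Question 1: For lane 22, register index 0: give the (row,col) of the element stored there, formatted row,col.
L=22=>grp=22>>2=5, tig=22&3=2
[0]=>row 2·2+0=4  col grp=5

4,5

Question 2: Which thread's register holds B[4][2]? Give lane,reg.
c=2→G=2  r=4→T=2,p=0
L=2*4+2=10  i=0=0

10,0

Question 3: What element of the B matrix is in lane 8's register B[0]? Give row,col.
0,2

lane 8->8/4=2, 8 mod 4=0
i=0  r:2·0+0->0  c:2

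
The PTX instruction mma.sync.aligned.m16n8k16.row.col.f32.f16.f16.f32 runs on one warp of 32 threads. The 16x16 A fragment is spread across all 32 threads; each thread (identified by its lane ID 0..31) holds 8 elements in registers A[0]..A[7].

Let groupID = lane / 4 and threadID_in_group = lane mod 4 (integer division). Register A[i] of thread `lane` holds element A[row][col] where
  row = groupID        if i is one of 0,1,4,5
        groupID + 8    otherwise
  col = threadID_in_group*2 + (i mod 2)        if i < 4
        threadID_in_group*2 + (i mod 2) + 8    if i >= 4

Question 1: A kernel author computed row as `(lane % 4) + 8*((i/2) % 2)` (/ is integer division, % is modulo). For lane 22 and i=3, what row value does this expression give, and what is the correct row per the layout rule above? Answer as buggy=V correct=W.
`(lane % 4) + 8*((i/2) % 2)`[22,3]->10
22: g=5,t=2
[3] (5+8,2*2+1+0) = (13,5)
row: 10 vs 13

buggy=10 correct=13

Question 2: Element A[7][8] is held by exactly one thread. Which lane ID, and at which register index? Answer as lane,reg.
r=7⇒gr=7,Rb=0  c=8⇒Cb=1,th=0,odd=0
L=7*4+0=28  i=1*4+0*2+0=4

28,4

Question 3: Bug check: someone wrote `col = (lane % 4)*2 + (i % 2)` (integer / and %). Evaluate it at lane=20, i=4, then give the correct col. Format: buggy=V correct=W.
buggy=0 correct=8

`(lane % 4)*2 + (i % 2)`[20,4]→0
lane 20→20/4=5, 20 mod 4=0
i=4  r:5+0→5  c:2·0+0+8→8
col: 0 vs 8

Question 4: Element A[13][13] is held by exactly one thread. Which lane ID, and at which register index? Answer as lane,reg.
22,7

r:13=>grp=5,rB=1  c:13=>cB=1,tig=2,lo=1
L=5*4+2=22  i=1*4+1*2+1=7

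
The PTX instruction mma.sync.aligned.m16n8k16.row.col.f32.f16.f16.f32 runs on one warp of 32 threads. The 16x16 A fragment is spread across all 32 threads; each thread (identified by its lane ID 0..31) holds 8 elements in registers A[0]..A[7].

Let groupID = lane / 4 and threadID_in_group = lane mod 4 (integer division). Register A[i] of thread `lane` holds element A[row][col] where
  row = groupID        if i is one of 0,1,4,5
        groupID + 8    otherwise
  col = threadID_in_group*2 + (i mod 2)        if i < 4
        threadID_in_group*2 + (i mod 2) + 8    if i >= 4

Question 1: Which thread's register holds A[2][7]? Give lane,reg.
11,1

r:2=>grp=2,rB=0  c:7=>cB=0,tig=3,lo=1
L=2*4+3=11  i=0*4+0*2+1=1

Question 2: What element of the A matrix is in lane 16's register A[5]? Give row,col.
4,9

lane 16: gid=4 (16/4), tid=0 (16%4)
i=5: r=4+0=4, c=0*2+1+8=9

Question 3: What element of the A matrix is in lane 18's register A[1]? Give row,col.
4,5

18: gr=4,th=2
[1] (4+0,2*2+1+0) = (4,5)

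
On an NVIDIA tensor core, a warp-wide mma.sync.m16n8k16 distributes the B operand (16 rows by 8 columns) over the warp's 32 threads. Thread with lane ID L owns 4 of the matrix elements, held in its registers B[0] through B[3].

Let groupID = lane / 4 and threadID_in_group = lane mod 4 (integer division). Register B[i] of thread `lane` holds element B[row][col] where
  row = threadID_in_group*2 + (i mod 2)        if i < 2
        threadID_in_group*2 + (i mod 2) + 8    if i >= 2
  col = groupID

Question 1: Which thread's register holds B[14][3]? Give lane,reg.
15,2

c:3=>grp=3  r:14=>rB=1,tig=3,lo=0
L=3*4+3=15  i=1*2+0=2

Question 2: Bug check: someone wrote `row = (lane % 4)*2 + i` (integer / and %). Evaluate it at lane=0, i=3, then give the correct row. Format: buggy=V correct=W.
buggy=3 correct=9

`(lane % 4)*2 + i`[0,3]->3
lane 0->0/4=0, 0 mod 4=0
i=3  r:2·0+1+8->9  c:0
row: 3 vs 9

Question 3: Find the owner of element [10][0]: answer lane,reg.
c:0=>grp=0  r:10=>rB=1,tig=1,lo=0
L=0*4+1=1  i=1*2+0=2

1,2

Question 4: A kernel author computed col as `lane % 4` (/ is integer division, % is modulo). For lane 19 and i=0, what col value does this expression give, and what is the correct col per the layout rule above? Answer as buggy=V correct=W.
`lane % 4`[19,0]->3
lane 19: g=4 (19/4), t=3 (19%4)
i=0: r=3*2+0+0=6, c=g=4
col: 3 vs 4

buggy=3 correct=4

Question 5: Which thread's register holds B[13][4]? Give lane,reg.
c:4=>grp=4  r:13=>rB=1,tig=2,lo=1
L=4*4+2=18  i=1*2+1=3

18,3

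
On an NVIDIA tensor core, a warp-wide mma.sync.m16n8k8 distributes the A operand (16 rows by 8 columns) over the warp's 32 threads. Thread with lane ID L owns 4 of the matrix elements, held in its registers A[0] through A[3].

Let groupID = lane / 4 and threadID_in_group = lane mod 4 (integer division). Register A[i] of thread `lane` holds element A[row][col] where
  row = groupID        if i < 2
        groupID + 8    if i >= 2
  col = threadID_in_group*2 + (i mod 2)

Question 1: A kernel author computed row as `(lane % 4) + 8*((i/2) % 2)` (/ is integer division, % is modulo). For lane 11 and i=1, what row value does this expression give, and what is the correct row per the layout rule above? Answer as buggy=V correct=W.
buggy=3 correct=2

`(lane % 4) + 8*((i/2) % 2)`[11,1]->3
11: g=2,t=3
[1] (2+0,3*2+1) = (2,7)
row: 3 vs 2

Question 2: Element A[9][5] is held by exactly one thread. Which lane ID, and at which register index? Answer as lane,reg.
r: 9->gid=1,r8=1  c: 5->tid=2,i&1=1
L=1*4+2=6  i=1*2+1=3

6,3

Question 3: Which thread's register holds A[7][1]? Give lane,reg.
r:7=>grp=7,rB=0  c:1=>tig=0,lo=1
L=7*4+0=28  i=0*2+1=1

28,1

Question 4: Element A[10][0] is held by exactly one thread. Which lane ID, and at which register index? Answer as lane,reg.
r=10→G=2,rhi=1  c=0→T=0,p=0
L=2*4+0=8  i=1*2+0=2

8,2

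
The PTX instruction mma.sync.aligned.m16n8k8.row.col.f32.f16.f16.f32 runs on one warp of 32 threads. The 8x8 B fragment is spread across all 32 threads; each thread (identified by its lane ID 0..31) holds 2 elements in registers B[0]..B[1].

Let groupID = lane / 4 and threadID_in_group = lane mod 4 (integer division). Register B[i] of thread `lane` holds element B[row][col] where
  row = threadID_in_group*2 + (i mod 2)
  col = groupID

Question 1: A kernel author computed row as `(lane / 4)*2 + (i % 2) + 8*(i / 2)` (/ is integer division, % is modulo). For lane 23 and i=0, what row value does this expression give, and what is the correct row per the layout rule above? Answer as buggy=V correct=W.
`(lane / 4)*2 + (i % 2) + 8*(i / 2)`[23,0]->10
23: g=5,t=3
[0] (3*2+0,5) = (6,5)
row: 10 vs 6

buggy=10 correct=6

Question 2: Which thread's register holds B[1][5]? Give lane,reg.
20,1

c: 5->gid=5  r: 1->tid=0,i&1=1
L=5*4+0=20  i=1=1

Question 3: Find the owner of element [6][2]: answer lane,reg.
11,0

c=2⇒gr=2  r=6⇒th=3,odd=0
L=2*4+3=11  i=0=0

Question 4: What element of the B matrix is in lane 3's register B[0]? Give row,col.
6,0

lane 3: gr=0 (3/4), th=3 (3%4)
i=0: r=3*2+0=6, c=gr=0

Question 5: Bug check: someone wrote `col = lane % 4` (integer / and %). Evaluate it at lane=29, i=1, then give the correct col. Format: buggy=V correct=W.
`lane % 4`[29,1]->1
lane 29: gid=7 (29/4), tid=1 (29%4)
i=1: r=1*2+1=3, c=gid=7
col: 1 vs 7

buggy=1 correct=7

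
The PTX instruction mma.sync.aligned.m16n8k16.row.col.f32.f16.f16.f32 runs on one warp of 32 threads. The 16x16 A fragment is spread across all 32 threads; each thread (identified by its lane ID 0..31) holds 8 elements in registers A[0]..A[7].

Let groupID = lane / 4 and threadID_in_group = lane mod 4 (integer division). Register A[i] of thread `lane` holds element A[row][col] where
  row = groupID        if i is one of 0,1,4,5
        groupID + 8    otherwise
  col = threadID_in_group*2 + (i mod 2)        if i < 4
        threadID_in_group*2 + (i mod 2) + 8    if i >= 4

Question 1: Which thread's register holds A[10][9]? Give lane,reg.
8,7

r: 10->gid=2,r8=1  c: 9->c8=1,tid=0,i&1=1
L=2*4+0=8  i=1*4+1*2+1=7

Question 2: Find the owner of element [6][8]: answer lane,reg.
r=6->g=6,rb=0  c=8->cb=1,t=0,b0=0
L=6*4+0=24  i=1*4+0*2+0=4

24,4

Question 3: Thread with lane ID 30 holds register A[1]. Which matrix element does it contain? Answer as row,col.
30: grp=7,tig=2
[1] (7+0,2*2+1+0) = (7,5)

7,5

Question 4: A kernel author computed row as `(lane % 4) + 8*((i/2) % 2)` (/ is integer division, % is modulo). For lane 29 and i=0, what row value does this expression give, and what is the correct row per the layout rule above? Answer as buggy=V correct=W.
buggy=1 correct=7

`(lane % 4) + 8*((i/2) % 2)`[29,0]=>1
L=29=>grp=29>>2=7, tig=29&3=1
[0]=>row 7+0=7  col 1·2+0+0=2
row: 1 vs 7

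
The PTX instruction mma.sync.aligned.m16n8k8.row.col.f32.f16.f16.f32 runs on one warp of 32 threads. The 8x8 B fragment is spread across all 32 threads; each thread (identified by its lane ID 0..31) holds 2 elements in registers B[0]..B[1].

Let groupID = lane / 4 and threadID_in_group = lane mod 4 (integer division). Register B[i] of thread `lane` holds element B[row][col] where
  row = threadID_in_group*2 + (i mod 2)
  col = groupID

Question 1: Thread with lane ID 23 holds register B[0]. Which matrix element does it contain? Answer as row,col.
6,5

23: g=5,t=3
[0] (3*2+0,5) = (6,5)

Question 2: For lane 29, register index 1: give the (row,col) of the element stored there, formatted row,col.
3,7

L=29->gid=29>>2=7, tid=29&3=1
[1]->row 1·2+1=3  col gid=7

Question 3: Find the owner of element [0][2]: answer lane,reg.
8,0

c:2=>grp=2  r:0=>tig=0,lo=0
L=2*4+0=8  i=0=0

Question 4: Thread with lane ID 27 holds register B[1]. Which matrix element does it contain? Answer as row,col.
7,6

27: gid=6,tid=3
[1] (3*2+1,6) = (7,6)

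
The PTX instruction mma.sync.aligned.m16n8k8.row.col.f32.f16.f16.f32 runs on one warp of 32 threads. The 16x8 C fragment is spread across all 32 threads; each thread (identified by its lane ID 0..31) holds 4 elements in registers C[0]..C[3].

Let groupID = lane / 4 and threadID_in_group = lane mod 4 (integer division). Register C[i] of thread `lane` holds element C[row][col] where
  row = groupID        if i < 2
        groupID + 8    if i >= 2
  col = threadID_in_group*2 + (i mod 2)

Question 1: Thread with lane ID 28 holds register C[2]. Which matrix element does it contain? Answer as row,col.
15,0

28: g=7,t=0
[2] (7+8,0*2+0) = (15,0)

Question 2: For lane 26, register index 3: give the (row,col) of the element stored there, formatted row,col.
26: G=6,T=2
[3] (6+8,2*2+1) = (14,5)

14,5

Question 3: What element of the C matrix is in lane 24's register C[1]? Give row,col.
6,1

lane 24⇒24/4=6, 24 mod 4=0
i=1  r:6+0⇒6  c:2·0+1⇒1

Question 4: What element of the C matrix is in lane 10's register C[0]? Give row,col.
2,4

10: gid=2,tid=2
[0] (2+0,2*2+0) = (2,4)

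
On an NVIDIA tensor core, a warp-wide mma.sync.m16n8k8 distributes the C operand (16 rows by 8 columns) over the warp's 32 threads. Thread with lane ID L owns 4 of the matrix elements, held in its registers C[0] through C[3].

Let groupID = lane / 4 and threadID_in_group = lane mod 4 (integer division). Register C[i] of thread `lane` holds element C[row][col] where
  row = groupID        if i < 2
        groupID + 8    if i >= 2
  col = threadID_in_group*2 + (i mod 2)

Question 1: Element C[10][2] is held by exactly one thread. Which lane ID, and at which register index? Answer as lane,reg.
9,2

r=10⇒gr=2,Rb=1  c=2⇒th=1,odd=0
L=2*4+1=9  i=1*2+0=2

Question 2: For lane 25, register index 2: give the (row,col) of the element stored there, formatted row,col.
14,2

L=25->gid=25>>2=6, tid=25&3=1
[2]->row 6+8=14  col 1·2+0=2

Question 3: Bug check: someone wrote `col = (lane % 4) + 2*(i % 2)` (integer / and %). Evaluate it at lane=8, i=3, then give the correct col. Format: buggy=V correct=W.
`(lane % 4) + 2*(i % 2)`[8,3]⇒2
8: gr=2,th=0
[3] (2+8,0*2+1) = (10,1)
col: 2 vs 1

buggy=2 correct=1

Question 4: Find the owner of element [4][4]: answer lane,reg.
r=4→G=4,rhi=0  c=4→T=2,p=0
L=4*4+2=18  i=0*2+0=0

18,0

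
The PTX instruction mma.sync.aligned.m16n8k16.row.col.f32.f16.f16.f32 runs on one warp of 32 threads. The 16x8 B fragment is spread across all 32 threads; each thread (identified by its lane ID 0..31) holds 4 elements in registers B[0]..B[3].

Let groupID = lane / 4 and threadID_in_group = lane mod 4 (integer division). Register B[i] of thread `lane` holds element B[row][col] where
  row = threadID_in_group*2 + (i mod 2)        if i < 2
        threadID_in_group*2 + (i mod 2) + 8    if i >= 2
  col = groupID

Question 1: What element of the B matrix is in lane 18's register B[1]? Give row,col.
5,4

L=18⇒gr=18>>2=4, th=18&3=2
[1]⇒row 2·2+1+0=5  col gr=4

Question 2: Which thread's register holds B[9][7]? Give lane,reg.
28,3

c:7=>grp=7  r:9=>rB=1,tig=0,lo=1
L=7*4+0=28  i=1*2+1=3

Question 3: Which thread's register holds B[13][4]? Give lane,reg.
18,3

c: 4->gid=4  r: 13->r8=1,tid=2,i&1=1
L=4*4+2=18  i=1*2+1=3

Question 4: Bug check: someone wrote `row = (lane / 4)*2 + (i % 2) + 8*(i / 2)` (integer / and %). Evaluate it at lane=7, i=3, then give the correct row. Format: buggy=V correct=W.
buggy=11 correct=15

`(lane / 4)*2 + (i % 2) + 8*(i / 2)`[7,3]⇒11
L=7⇒gr=7>>2=1, th=7&3=3
[3]⇒row 3·2+1+8=15  col gr=1
row: 11 vs 15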